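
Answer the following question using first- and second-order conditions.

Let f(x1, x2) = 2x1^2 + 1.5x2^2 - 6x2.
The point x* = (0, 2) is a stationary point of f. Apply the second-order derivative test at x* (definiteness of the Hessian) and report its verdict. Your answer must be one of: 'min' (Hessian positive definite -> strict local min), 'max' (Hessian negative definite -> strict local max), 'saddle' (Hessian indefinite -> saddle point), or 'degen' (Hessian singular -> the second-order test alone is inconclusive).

Compute the Hessian H = grad^2 f:
  H = [[4, 0], [0, 3]]
Verify stationarity: grad f(x*) = H x* + g = (0, 0).
Eigenvalues of H: 3, 4.
Both eigenvalues > 0, so H is positive definite -> x* is a strict local min.

min


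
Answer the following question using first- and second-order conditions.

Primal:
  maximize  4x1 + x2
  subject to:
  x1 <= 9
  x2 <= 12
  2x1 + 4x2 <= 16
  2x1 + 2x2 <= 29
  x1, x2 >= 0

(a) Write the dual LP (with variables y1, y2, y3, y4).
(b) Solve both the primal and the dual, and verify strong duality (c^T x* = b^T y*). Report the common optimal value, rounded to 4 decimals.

The standard primal-dual pair for 'max c^T x s.t. A x <= b, x >= 0' is:
  Dual:  min b^T y  s.t.  A^T y >= c,  y >= 0.

So the dual LP is:
  minimize  9y1 + 12y2 + 16y3 + 29y4
  subject to:
    y1 + 2y3 + 2y4 >= 4
    y2 + 4y3 + 2y4 >= 1
    y1, y2, y3, y4 >= 0

Solving the primal: x* = (8, 0).
  primal value c^T x* = 32.
Solving the dual: y* = (0, 0, 2, 0).
  dual value b^T y* = 32.
Strong duality: c^T x* = b^T y*. Confirmed.

32


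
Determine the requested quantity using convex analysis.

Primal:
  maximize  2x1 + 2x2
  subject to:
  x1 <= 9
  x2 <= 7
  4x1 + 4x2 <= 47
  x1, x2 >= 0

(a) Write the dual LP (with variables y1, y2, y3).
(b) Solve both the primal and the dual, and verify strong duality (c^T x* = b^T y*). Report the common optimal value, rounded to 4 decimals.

The standard primal-dual pair for 'max c^T x s.t. A x <= b, x >= 0' is:
  Dual:  min b^T y  s.t.  A^T y >= c,  y >= 0.

So the dual LP is:
  minimize  9y1 + 7y2 + 47y3
  subject to:
    y1 + 4y3 >= 2
    y2 + 4y3 >= 2
    y1, y2, y3 >= 0

Solving the primal: x* = (4.75, 7).
  primal value c^T x* = 23.5.
Solving the dual: y* = (0, 0, 0.5).
  dual value b^T y* = 23.5.
Strong duality: c^T x* = b^T y*. Confirmed.

23.5


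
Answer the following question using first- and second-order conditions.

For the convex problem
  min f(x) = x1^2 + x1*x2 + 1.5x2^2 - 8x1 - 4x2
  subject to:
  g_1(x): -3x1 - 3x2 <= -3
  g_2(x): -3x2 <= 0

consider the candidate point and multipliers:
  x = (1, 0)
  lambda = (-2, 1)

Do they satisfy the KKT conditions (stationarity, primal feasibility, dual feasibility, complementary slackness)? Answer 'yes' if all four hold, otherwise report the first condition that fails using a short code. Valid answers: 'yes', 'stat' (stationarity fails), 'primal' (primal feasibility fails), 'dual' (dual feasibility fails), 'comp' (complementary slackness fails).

Gradient of f: grad f(x) = Q x + c = (-6, -3)
Constraint values g_i(x) = a_i^T x - b_i:
  g_1((1, 0)) = 0
  g_2((1, 0)) = 0
Stationarity residual: grad f(x) + sum_i lambda_i a_i = (0, 0)
  -> stationarity OK
Primal feasibility (all g_i <= 0): OK
Dual feasibility (all lambda_i >= 0): FAILS
Complementary slackness (lambda_i * g_i(x) = 0 for all i): OK

Verdict: the first failing condition is dual_feasibility -> dual.

dual


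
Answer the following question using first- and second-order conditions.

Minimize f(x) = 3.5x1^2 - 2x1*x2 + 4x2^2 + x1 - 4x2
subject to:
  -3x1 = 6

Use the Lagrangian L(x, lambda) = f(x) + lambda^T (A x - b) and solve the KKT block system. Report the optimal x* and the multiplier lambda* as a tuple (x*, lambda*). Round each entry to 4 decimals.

Form the Lagrangian:
  L(x, lambda) = (1/2) x^T Q x + c^T x + lambda^T (A x - b)
Stationarity (grad_x L = 0): Q x + c + A^T lambda = 0.
Primal feasibility: A x = b.

This gives the KKT block system:
  [ Q   A^T ] [ x     ]   [-c ]
  [ A    0  ] [ lambda ] = [ b ]

Solving the linear system:
  x*      = (-2, 0)
  lambda* = (-4.3333)
  f(x*)   = 12

x* = (-2, 0), lambda* = (-4.3333)


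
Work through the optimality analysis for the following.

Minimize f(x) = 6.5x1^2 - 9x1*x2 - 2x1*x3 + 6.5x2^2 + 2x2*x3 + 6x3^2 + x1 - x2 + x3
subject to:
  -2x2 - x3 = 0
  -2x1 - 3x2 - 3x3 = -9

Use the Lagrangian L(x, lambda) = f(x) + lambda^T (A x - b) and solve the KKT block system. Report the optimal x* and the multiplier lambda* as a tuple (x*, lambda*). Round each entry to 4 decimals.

Form the Lagrangian:
  L(x, lambda) = (1/2) x^T Q x + c^T x + lambda^T (A x - b)
Stationarity (grad_x L = 0): Q x + c + A^T lambda = 0.
Primal feasibility: A x = b.

This gives the KKT block system:
  [ Q   A^T ] [ x     ]   [-c ]
  [ A    0  ] [ lambda ] = [ b ]

Solving the linear system:
  x*      = (3.0781, -0.948, 1.8959)
  lambda* = (-52.9331, 22.8773)
  f(x*)   = 105.9089

x* = (3.0781, -0.948, 1.8959), lambda* = (-52.9331, 22.8773)


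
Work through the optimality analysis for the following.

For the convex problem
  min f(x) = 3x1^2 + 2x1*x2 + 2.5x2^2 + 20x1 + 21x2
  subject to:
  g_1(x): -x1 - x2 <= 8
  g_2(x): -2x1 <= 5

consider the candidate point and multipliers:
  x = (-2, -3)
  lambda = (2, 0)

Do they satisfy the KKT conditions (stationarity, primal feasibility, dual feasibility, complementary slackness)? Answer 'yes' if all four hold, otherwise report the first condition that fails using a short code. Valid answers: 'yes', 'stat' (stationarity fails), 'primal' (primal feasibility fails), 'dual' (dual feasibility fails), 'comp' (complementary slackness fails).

Gradient of f: grad f(x) = Q x + c = (2, 2)
Constraint values g_i(x) = a_i^T x - b_i:
  g_1((-2, -3)) = -3
  g_2((-2, -3)) = -1
Stationarity residual: grad f(x) + sum_i lambda_i a_i = (0, 0)
  -> stationarity OK
Primal feasibility (all g_i <= 0): OK
Dual feasibility (all lambda_i >= 0): OK
Complementary slackness (lambda_i * g_i(x) = 0 for all i): FAILS

Verdict: the first failing condition is complementary_slackness -> comp.

comp


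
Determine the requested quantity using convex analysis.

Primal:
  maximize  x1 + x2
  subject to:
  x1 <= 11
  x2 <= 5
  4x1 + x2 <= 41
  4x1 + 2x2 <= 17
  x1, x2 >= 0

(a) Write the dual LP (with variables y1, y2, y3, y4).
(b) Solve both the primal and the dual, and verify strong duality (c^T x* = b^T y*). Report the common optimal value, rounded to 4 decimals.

The standard primal-dual pair for 'max c^T x s.t. A x <= b, x >= 0' is:
  Dual:  min b^T y  s.t.  A^T y >= c,  y >= 0.

So the dual LP is:
  minimize  11y1 + 5y2 + 41y3 + 17y4
  subject to:
    y1 + 4y3 + 4y4 >= 1
    y2 + y3 + 2y4 >= 1
    y1, y2, y3, y4 >= 0

Solving the primal: x* = (1.75, 5).
  primal value c^T x* = 6.75.
Solving the dual: y* = (0, 0.5, 0, 0.25).
  dual value b^T y* = 6.75.
Strong duality: c^T x* = b^T y*. Confirmed.

6.75


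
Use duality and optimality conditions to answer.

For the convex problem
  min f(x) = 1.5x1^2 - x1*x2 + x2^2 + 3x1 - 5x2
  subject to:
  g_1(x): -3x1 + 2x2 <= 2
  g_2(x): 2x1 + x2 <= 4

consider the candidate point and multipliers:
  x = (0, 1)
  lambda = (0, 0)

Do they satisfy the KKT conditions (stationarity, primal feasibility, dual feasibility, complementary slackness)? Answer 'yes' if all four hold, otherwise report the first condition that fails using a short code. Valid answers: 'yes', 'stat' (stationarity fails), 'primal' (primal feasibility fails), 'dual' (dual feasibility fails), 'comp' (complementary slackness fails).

Gradient of f: grad f(x) = Q x + c = (2, -3)
Constraint values g_i(x) = a_i^T x - b_i:
  g_1((0, 1)) = 0
  g_2((0, 1)) = -3
Stationarity residual: grad f(x) + sum_i lambda_i a_i = (2, -3)
  -> stationarity FAILS
Primal feasibility (all g_i <= 0): OK
Dual feasibility (all lambda_i >= 0): OK
Complementary slackness (lambda_i * g_i(x) = 0 for all i): OK

Verdict: the first failing condition is stationarity -> stat.

stat


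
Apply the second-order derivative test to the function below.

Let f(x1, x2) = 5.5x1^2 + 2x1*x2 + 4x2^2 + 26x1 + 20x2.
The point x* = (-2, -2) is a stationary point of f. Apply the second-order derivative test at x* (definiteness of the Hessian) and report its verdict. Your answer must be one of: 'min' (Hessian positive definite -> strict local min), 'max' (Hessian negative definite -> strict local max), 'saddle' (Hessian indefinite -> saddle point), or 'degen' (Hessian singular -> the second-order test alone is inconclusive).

Compute the Hessian H = grad^2 f:
  H = [[11, 2], [2, 8]]
Verify stationarity: grad f(x*) = H x* + g = (0, 0).
Eigenvalues of H: 7, 12.
Both eigenvalues > 0, so H is positive definite -> x* is a strict local min.

min


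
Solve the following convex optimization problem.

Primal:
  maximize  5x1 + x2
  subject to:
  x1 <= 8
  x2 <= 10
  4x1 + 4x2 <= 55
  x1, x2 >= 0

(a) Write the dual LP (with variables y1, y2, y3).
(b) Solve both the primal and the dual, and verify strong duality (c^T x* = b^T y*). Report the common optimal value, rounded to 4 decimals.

The standard primal-dual pair for 'max c^T x s.t. A x <= b, x >= 0' is:
  Dual:  min b^T y  s.t.  A^T y >= c,  y >= 0.

So the dual LP is:
  minimize  8y1 + 10y2 + 55y3
  subject to:
    y1 + 4y3 >= 5
    y2 + 4y3 >= 1
    y1, y2, y3 >= 0

Solving the primal: x* = (8, 5.75).
  primal value c^T x* = 45.75.
Solving the dual: y* = (4, 0, 0.25).
  dual value b^T y* = 45.75.
Strong duality: c^T x* = b^T y*. Confirmed.

45.75


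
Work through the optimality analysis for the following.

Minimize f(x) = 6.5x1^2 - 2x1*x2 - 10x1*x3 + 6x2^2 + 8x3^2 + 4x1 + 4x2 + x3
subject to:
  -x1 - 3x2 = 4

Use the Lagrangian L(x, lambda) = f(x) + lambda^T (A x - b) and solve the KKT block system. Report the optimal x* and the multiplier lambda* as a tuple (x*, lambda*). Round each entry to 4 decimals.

Form the Lagrangian:
  L(x, lambda) = (1/2) x^T Q x + c^T x + lambda^T (A x - b)
Stationarity (grad_x L = 0): Q x + c + A^T lambda = 0.
Primal feasibility: A x = b.

This gives the KKT block system:
  [ Q   A^T ] [ x     ]   [-c ]
  [ A    0  ] [ lambda ] = [ b ]

Solving the linear system:
  x*      = (-1.1991, -0.9336, -0.8119)
  lambda* = (-1.6018)
  f(x*)   = -1.4679

x* = (-1.1991, -0.9336, -0.8119), lambda* = (-1.6018)


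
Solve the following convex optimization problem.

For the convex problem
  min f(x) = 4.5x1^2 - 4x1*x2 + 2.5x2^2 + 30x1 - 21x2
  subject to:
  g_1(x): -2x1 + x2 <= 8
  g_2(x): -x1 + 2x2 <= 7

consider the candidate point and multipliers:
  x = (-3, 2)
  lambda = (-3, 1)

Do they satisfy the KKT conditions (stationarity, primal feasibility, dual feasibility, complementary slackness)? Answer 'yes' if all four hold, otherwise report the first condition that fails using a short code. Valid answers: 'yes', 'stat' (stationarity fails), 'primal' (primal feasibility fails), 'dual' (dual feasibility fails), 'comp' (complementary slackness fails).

Gradient of f: grad f(x) = Q x + c = (-5, 1)
Constraint values g_i(x) = a_i^T x - b_i:
  g_1((-3, 2)) = 0
  g_2((-3, 2)) = 0
Stationarity residual: grad f(x) + sum_i lambda_i a_i = (0, 0)
  -> stationarity OK
Primal feasibility (all g_i <= 0): OK
Dual feasibility (all lambda_i >= 0): FAILS
Complementary slackness (lambda_i * g_i(x) = 0 for all i): OK

Verdict: the first failing condition is dual_feasibility -> dual.

dual


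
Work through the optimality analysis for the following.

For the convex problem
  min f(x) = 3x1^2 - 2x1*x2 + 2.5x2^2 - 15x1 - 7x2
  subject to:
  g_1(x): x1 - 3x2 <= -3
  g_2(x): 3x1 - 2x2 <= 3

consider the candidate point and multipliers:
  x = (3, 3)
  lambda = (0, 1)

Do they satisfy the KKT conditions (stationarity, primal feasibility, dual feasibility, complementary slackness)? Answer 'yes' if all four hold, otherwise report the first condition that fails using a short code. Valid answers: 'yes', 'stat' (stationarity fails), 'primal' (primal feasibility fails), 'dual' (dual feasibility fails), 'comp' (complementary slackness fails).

Gradient of f: grad f(x) = Q x + c = (-3, 2)
Constraint values g_i(x) = a_i^T x - b_i:
  g_1((3, 3)) = -3
  g_2((3, 3)) = 0
Stationarity residual: grad f(x) + sum_i lambda_i a_i = (0, 0)
  -> stationarity OK
Primal feasibility (all g_i <= 0): OK
Dual feasibility (all lambda_i >= 0): OK
Complementary slackness (lambda_i * g_i(x) = 0 for all i): OK

Verdict: yes, KKT holds.

yes


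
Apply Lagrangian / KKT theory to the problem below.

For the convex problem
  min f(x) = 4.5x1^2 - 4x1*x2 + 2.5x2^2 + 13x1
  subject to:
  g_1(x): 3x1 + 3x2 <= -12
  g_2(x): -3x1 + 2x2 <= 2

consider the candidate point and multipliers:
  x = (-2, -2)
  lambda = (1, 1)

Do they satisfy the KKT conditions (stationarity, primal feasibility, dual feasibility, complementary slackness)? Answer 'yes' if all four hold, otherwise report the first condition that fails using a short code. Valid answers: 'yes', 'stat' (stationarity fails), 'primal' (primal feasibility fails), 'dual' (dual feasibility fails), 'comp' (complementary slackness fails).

Gradient of f: grad f(x) = Q x + c = (3, -2)
Constraint values g_i(x) = a_i^T x - b_i:
  g_1((-2, -2)) = 0
  g_2((-2, -2)) = 0
Stationarity residual: grad f(x) + sum_i lambda_i a_i = (3, 3)
  -> stationarity FAILS
Primal feasibility (all g_i <= 0): OK
Dual feasibility (all lambda_i >= 0): OK
Complementary slackness (lambda_i * g_i(x) = 0 for all i): OK

Verdict: the first failing condition is stationarity -> stat.

stat


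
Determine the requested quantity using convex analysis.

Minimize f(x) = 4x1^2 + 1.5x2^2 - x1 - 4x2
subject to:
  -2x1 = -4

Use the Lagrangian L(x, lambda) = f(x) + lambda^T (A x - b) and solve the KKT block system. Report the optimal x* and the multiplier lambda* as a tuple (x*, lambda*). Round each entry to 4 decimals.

Form the Lagrangian:
  L(x, lambda) = (1/2) x^T Q x + c^T x + lambda^T (A x - b)
Stationarity (grad_x L = 0): Q x + c + A^T lambda = 0.
Primal feasibility: A x = b.

This gives the KKT block system:
  [ Q   A^T ] [ x     ]   [-c ]
  [ A    0  ] [ lambda ] = [ b ]

Solving the linear system:
  x*      = (2, 1.3333)
  lambda* = (7.5)
  f(x*)   = 11.3333

x* = (2, 1.3333), lambda* = (7.5)


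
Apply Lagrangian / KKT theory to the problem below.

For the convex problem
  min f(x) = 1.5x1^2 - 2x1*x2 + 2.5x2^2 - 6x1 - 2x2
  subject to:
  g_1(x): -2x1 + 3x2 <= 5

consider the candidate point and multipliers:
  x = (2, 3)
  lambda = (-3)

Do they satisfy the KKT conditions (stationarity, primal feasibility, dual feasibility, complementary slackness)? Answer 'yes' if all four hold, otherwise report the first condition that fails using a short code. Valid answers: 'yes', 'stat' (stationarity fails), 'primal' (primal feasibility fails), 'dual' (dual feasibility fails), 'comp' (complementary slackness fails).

Gradient of f: grad f(x) = Q x + c = (-6, 9)
Constraint values g_i(x) = a_i^T x - b_i:
  g_1((2, 3)) = 0
Stationarity residual: grad f(x) + sum_i lambda_i a_i = (0, 0)
  -> stationarity OK
Primal feasibility (all g_i <= 0): OK
Dual feasibility (all lambda_i >= 0): FAILS
Complementary slackness (lambda_i * g_i(x) = 0 for all i): OK

Verdict: the first failing condition is dual_feasibility -> dual.

dual


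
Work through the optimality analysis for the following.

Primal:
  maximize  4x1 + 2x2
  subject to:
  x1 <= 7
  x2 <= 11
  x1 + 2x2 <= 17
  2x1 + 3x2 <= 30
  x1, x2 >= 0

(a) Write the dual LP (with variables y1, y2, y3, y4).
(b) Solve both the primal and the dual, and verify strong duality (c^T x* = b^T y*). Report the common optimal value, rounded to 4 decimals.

The standard primal-dual pair for 'max c^T x s.t. A x <= b, x >= 0' is:
  Dual:  min b^T y  s.t.  A^T y >= c,  y >= 0.

So the dual LP is:
  minimize  7y1 + 11y2 + 17y3 + 30y4
  subject to:
    y1 + y3 + 2y4 >= 4
    y2 + 2y3 + 3y4 >= 2
    y1, y2, y3, y4 >= 0

Solving the primal: x* = (7, 5).
  primal value c^T x* = 38.
Solving the dual: y* = (3, 0, 1, 0).
  dual value b^T y* = 38.
Strong duality: c^T x* = b^T y*. Confirmed.

38


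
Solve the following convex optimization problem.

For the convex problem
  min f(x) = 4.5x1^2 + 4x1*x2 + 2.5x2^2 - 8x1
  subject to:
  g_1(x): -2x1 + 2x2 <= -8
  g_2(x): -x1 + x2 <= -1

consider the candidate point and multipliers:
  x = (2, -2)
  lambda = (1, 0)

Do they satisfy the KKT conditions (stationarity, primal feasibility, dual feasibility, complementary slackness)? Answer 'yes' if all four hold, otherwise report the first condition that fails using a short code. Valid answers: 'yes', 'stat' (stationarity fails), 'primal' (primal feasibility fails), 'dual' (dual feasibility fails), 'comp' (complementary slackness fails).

Gradient of f: grad f(x) = Q x + c = (2, -2)
Constraint values g_i(x) = a_i^T x - b_i:
  g_1((2, -2)) = 0
  g_2((2, -2)) = -3
Stationarity residual: grad f(x) + sum_i lambda_i a_i = (0, 0)
  -> stationarity OK
Primal feasibility (all g_i <= 0): OK
Dual feasibility (all lambda_i >= 0): OK
Complementary slackness (lambda_i * g_i(x) = 0 for all i): OK

Verdict: yes, KKT holds.

yes


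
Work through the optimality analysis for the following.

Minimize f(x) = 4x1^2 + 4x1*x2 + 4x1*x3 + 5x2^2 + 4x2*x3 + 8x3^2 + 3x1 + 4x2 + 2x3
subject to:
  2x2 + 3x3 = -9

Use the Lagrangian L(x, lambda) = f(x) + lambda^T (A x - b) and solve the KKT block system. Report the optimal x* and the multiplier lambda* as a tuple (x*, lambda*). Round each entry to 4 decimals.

Form the Lagrangian:
  L(x, lambda) = (1/2) x^T Q x + c^T x + lambda^T (A x - b)
Stationarity (grad_x L = 0): Q x + c + A^T lambda = 0.
Primal feasibility: A x = b.

This gives the KKT block system:
  [ Q   A^T ] [ x     ]   [-c ]
  [ A    0  ] [ lambda ] = [ b ]

Solving the linear system:
  x*      = (1.4736, -2.0913, -1.6058)
  lambda* = (8.7212)
  f(x*)   = 35.6671

x* = (1.4736, -2.0913, -1.6058), lambda* = (8.7212)


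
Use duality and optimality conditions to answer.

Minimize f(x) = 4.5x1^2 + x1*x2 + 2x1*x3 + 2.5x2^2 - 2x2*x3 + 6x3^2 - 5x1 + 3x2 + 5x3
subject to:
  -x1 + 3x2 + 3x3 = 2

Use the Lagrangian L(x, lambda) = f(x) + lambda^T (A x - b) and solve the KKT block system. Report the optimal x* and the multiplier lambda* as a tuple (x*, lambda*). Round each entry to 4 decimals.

Form the Lagrangian:
  L(x, lambda) = (1/2) x^T Q x + c^T x + lambda^T (A x - b)
Stationarity (grad_x L = 0): Q x + c + A^T lambda = 0.
Primal feasibility: A x = b.

This gives the KKT block system:
  [ Q   A^T ] [ x     ]   [-c ]
  [ A    0  ] [ lambda ] = [ b ]

Solving the linear system:
  x*      = (0.2359, 0.6033, 0.142)
  lambda* = (-1.9896)
  f(x*)   = 2.6597

x* = (0.2359, 0.6033, 0.142), lambda* = (-1.9896)


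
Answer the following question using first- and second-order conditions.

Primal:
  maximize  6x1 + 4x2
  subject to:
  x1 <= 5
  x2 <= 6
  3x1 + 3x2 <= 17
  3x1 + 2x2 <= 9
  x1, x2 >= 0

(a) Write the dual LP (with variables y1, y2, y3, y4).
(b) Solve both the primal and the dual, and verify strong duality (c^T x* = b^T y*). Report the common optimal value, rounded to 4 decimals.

The standard primal-dual pair for 'max c^T x s.t. A x <= b, x >= 0' is:
  Dual:  min b^T y  s.t.  A^T y >= c,  y >= 0.

So the dual LP is:
  minimize  5y1 + 6y2 + 17y3 + 9y4
  subject to:
    y1 + 3y3 + 3y4 >= 6
    y2 + 3y3 + 2y4 >= 4
    y1, y2, y3, y4 >= 0

Solving the primal: x* = (3, 0).
  primal value c^T x* = 18.
Solving the dual: y* = (0, 0, 0, 2).
  dual value b^T y* = 18.
Strong duality: c^T x* = b^T y*. Confirmed.

18


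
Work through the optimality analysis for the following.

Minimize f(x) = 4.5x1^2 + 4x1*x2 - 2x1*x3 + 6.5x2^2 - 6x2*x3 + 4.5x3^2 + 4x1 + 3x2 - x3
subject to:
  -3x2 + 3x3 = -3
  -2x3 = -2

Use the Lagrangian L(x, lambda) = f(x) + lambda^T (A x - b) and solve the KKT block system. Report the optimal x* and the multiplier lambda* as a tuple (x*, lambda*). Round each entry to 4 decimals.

Form the Lagrangian:
  L(x, lambda) = (1/2) x^T Q x + c^T x + lambda^T (A x - b)
Stationarity (grad_x L = 0): Q x + c + A^T lambda = 0.
Primal feasibility: A x = b.

This gives the KKT block system:
  [ Q   A^T ] [ x     ]   [-c ]
  [ A    0  ] [ lambda ] = [ b ]

Solving the linear system:
  x*      = (-1.1111, 2, 1)
  lambda* = (6.1852, 8.3889)
  f(x*)   = 17.9444

x* = (-1.1111, 2, 1), lambda* = (6.1852, 8.3889)


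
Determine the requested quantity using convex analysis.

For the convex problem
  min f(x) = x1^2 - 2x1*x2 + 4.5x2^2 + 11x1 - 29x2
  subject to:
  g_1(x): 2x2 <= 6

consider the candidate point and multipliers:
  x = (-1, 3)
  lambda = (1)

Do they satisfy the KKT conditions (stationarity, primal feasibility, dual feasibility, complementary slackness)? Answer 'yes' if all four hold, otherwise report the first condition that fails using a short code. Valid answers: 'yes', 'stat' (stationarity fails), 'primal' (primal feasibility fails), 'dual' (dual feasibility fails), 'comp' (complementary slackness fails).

Gradient of f: grad f(x) = Q x + c = (3, 0)
Constraint values g_i(x) = a_i^T x - b_i:
  g_1((-1, 3)) = 0
Stationarity residual: grad f(x) + sum_i lambda_i a_i = (3, 2)
  -> stationarity FAILS
Primal feasibility (all g_i <= 0): OK
Dual feasibility (all lambda_i >= 0): OK
Complementary slackness (lambda_i * g_i(x) = 0 for all i): OK

Verdict: the first failing condition is stationarity -> stat.

stat


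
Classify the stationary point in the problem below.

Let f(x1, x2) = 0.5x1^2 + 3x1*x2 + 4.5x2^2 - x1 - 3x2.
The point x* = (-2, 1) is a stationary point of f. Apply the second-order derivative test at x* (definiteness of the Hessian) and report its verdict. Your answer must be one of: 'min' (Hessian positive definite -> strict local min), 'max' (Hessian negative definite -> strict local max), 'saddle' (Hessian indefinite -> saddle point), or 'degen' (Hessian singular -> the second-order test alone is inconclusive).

Compute the Hessian H = grad^2 f:
  H = [[1, 3], [3, 9]]
Verify stationarity: grad f(x*) = H x* + g = (0, 0).
Eigenvalues of H: 0, 10.
H has a zero eigenvalue (singular; positive semidefinite but not definite), so H is neither positive definite, negative definite, nor indefinite. The second-order test alone is inconclusive -> degen.
(Indeed, f is constant along the null direction of H through x*, so x* is not a strict local extremum.)

degen


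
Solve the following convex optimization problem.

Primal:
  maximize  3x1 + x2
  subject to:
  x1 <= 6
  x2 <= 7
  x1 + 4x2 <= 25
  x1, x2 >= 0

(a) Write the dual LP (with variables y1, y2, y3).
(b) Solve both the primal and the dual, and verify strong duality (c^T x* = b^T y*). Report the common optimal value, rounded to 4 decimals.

The standard primal-dual pair for 'max c^T x s.t. A x <= b, x >= 0' is:
  Dual:  min b^T y  s.t.  A^T y >= c,  y >= 0.

So the dual LP is:
  minimize  6y1 + 7y2 + 25y3
  subject to:
    y1 + y3 >= 3
    y2 + 4y3 >= 1
    y1, y2, y3 >= 0

Solving the primal: x* = (6, 4.75).
  primal value c^T x* = 22.75.
Solving the dual: y* = (2.75, 0, 0.25).
  dual value b^T y* = 22.75.
Strong duality: c^T x* = b^T y*. Confirmed.

22.75


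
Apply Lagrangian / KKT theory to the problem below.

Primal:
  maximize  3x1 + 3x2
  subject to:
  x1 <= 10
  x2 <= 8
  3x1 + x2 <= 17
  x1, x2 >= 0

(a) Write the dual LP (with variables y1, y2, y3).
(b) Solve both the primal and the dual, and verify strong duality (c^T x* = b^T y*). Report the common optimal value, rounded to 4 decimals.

The standard primal-dual pair for 'max c^T x s.t. A x <= b, x >= 0' is:
  Dual:  min b^T y  s.t.  A^T y >= c,  y >= 0.

So the dual LP is:
  minimize  10y1 + 8y2 + 17y3
  subject to:
    y1 + 3y3 >= 3
    y2 + y3 >= 3
    y1, y2, y3 >= 0

Solving the primal: x* = (3, 8).
  primal value c^T x* = 33.
Solving the dual: y* = (0, 2, 1).
  dual value b^T y* = 33.
Strong duality: c^T x* = b^T y*. Confirmed.

33


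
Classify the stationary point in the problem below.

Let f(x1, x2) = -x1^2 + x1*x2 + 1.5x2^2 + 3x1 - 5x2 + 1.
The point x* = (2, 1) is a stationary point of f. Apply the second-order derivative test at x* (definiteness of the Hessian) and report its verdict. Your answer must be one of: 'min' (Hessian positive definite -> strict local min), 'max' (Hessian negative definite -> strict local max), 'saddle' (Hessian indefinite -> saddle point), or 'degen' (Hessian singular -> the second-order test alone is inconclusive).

Compute the Hessian H = grad^2 f:
  H = [[-2, 1], [1, 3]]
Verify stationarity: grad f(x*) = H x* + g = (0, 0).
Eigenvalues of H: -2.1926, 3.1926.
Eigenvalues have mixed signs, so H is indefinite -> x* is a saddle point.

saddle


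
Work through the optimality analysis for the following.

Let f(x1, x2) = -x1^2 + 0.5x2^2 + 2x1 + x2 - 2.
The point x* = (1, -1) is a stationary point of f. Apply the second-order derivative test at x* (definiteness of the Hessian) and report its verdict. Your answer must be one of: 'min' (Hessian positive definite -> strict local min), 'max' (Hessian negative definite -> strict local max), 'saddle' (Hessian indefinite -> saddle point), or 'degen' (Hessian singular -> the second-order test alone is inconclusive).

Compute the Hessian H = grad^2 f:
  H = [[-2, 0], [0, 1]]
Verify stationarity: grad f(x*) = H x* + g = (0, 0).
Eigenvalues of H: -2, 1.
Eigenvalues have mixed signs, so H is indefinite -> x* is a saddle point.

saddle


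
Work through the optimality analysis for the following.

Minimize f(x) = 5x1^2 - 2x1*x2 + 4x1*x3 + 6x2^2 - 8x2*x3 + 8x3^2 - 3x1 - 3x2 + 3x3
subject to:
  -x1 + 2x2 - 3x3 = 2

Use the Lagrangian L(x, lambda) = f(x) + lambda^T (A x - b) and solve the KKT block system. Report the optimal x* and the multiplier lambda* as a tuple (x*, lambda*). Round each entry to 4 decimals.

Form the Lagrangian:
  L(x, lambda) = (1/2) x^T Q x + c^T x + lambda^T (A x - b)
Stationarity (grad_x L = 0): Q x + c + A^T lambda = 0.
Primal feasibility: A x = b.

This gives the KKT block system:
  [ Q   A^T ] [ x     ]   [-c ]
  [ A    0  ] [ lambda ] = [ b ]

Solving the linear system:
  x*      = (0.3497, 0.3382, -0.5578)
  lambda* = (-2.4104)
  f(x*)   = 0.5419

x* = (0.3497, 0.3382, -0.5578), lambda* = (-2.4104)


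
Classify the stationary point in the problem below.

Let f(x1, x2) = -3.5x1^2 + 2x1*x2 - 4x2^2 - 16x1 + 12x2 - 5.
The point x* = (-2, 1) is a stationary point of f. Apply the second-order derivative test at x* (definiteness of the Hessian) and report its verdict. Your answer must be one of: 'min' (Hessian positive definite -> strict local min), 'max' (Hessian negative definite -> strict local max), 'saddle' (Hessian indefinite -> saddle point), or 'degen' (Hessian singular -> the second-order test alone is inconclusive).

Compute the Hessian H = grad^2 f:
  H = [[-7, 2], [2, -8]]
Verify stationarity: grad f(x*) = H x* + g = (0, 0).
Eigenvalues of H: -9.5616, -5.4384.
Both eigenvalues < 0, so H is negative definite -> x* is a strict local max.

max


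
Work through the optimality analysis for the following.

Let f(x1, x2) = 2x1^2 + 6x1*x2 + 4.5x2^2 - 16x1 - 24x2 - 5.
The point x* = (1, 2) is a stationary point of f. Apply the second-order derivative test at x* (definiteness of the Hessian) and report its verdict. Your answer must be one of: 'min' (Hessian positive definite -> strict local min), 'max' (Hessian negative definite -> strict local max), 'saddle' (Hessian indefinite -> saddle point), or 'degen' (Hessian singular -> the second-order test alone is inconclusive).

Compute the Hessian H = grad^2 f:
  H = [[4, 6], [6, 9]]
Verify stationarity: grad f(x*) = H x* + g = (0, 0).
Eigenvalues of H: 0, 13.
H has a zero eigenvalue (singular; positive semidefinite but not definite), so H is neither positive definite, negative definite, nor indefinite. The second-order test alone is inconclusive -> degen.
(Indeed, f is constant along the null direction of H through x*, so x* is not a strict local extremum.)

degen


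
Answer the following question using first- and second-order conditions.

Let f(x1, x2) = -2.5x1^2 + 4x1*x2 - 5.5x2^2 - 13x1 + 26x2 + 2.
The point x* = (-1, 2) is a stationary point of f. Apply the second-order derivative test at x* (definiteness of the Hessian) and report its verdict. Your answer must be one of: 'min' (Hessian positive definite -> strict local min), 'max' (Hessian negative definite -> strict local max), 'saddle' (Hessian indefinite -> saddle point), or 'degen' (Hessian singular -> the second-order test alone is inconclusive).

Compute the Hessian H = grad^2 f:
  H = [[-5, 4], [4, -11]]
Verify stationarity: grad f(x*) = H x* + g = (0, 0).
Eigenvalues of H: -13, -3.
Both eigenvalues < 0, so H is negative definite -> x* is a strict local max.

max


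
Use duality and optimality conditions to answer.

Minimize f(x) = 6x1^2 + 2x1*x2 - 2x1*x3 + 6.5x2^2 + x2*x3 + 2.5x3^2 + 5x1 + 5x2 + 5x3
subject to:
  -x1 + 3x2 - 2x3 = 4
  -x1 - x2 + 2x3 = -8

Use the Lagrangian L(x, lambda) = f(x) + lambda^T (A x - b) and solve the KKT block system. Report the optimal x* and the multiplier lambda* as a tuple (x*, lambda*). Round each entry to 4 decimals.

Form the Lagrangian:
  L(x, lambda) = (1/2) x^T Q x + c^T x + lambda^T (A x - b)
Stationarity (grad_x L = 0): Q x + c + A^T lambda = 0.
Primal feasibility: A x = b.

This gives the KKT block system:
  [ Q   A^T ] [ x     ]   [-c ]
  [ A    0  ] [ lambda ] = [ b ]

Solving the linear system:
  x*      = (1.1562, -0.8437, -3.8437)
  lambda* = (8.0937, 16.7812)
  f(x*)   = 42.1094

x* = (1.1562, -0.8437, -3.8437), lambda* = (8.0937, 16.7812)


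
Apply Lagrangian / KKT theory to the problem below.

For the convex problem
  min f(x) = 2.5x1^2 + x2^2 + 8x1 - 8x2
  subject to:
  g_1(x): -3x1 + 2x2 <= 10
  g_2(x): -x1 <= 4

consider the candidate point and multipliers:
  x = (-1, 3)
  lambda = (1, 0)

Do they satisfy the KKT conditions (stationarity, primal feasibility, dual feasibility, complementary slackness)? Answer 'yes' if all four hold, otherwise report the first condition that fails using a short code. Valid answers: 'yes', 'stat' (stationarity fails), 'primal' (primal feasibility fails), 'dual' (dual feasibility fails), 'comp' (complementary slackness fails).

Gradient of f: grad f(x) = Q x + c = (3, -2)
Constraint values g_i(x) = a_i^T x - b_i:
  g_1((-1, 3)) = -1
  g_2((-1, 3)) = -3
Stationarity residual: grad f(x) + sum_i lambda_i a_i = (0, 0)
  -> stationarity OK
Primal feasibility (all g_i <= 0): OK
Dual feasibility (all lambda_i >= 0): OK
Complementary slackness (lambda_i * g_i(x) = 0 for all i): FAILS

Verdict: the first failing condition is complementary_slackness -> comp.

comp


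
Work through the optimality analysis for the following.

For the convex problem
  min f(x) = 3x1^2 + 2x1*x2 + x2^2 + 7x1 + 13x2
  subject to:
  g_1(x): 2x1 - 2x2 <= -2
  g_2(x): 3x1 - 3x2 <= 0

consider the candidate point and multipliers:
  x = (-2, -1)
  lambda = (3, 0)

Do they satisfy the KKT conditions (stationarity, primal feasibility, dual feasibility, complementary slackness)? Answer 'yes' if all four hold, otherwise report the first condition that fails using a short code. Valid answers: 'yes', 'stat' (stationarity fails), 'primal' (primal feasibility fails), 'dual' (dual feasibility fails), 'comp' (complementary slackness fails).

Gradient of f: grad f(x) = Q x + c = (-7, 7)
Constraint values g_i(x) = a_i^T x - b_i:
  g_1((-2, -1)) = 0
  g_2((-2, -1)) = -3
Stationarity residual: grad f(x) + sum_i lambda_i a_i = (-1, 1)
  -> stationarity FAILS
Primal feasibility (all g_i <= 0): OK
Dual feasibility (all lambda_i >= 0): OK
Complementary slackness (lambda_i * g_i(x) = 0 for all i): OK

Verdict: the first failing condition is stationarity -> stat.

stat


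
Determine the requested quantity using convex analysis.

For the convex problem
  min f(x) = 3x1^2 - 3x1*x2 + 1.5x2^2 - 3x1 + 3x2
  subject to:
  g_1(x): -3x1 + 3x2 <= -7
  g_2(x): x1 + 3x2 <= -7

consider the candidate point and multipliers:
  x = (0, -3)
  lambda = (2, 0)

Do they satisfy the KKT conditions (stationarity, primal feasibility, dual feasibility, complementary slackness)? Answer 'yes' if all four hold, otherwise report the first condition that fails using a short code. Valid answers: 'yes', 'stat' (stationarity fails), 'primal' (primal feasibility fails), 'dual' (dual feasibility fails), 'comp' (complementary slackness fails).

Gradient of f: grad f(x) = Q x + c = (6, -6)
Constraint values g_i(x) = a_i^T x - b_i:
  g_1((0, -3)) = -2
  g_2((0, -3)) = -2
Stationarity residual: grad f(x) + sum_i lambda_i a_i = (0, 0)
  -> stationarity OK
Primal feasibility (all g_i <= 0): OK
Dual feasibility (all lambda_i >= 0): OK
Complementary slackness (lambda_i * g_i(x) = 0 for all i): FAILS

Verdict: the first failing condition is complementary_slackness -> comp.

comp


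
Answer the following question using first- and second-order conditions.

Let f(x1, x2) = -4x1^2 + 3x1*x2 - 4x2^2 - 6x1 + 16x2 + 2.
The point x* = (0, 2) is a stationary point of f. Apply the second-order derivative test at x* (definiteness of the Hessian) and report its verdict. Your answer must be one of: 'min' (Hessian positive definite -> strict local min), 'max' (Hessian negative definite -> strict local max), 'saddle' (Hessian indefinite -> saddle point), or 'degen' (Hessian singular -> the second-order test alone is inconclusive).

Compute the Hessian H = grad^2 f:
  H = [[-8, 3], [3, -8]]
Verify stationarity: grad f(x*) = H x* + g = (0, 0).
Eigenvalues of H: -11, -5.
Both eigenvalues < 0, so H is negative definite -> x* is a strict local max.

max


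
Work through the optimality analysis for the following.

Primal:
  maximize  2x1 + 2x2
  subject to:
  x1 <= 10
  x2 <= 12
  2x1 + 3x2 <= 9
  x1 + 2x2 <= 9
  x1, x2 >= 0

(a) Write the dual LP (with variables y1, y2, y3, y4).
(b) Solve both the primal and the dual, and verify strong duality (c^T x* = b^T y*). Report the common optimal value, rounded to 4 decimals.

The standard primal-dual pair for 'max c^T x s.t. A x <= b, x >= 0' is:
  Dual:  min b^T y  s.t.  A^T y >= c,  y >= 0.

So the dual LP is:
  minimize  10y1 + 12y2 + 9y3 + 9y4
  subject to:
    y1 + 2y3 + y4 >= 2
    y2 + 3y3 + 2y4 >= 2
    y1, y2, y3, y4 >= 0

Solving the primal: x* = (4.5, 0).
  primal value c^T x* = 9.
Solving the dual: y* = (0, 0, 1, 0).
  dual value b^T y* = 9.
Strong duality: c^T x* = b^T y*. Confirmed.

9


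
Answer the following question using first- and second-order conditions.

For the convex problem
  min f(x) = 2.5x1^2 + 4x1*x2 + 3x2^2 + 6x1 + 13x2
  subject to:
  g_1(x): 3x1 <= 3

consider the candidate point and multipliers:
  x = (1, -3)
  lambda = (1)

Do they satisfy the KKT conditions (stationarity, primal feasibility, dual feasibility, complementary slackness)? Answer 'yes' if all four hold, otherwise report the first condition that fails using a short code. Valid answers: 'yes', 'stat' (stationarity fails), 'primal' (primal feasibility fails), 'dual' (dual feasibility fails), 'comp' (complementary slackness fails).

Gradient of f: grad f(x) = Q x + c = (-1, -1)
Constraint values g_i(x) = a_i^T x - b_i:
  g_1((1, -3)) = 0
Stationarity residual: grad f(x) + sum_i lambda_i a_i = (2, -1)
  -> stationarity FAILS
Primal feasibility (all g_i <= 0): OK
Dual feasibility (all lambda_i >= 0): OK
Complementary slackness (lambda_i * g_i(x) = 0 for all i): OK

Verdict: the first failing condition is stationarity -> stat.

stat


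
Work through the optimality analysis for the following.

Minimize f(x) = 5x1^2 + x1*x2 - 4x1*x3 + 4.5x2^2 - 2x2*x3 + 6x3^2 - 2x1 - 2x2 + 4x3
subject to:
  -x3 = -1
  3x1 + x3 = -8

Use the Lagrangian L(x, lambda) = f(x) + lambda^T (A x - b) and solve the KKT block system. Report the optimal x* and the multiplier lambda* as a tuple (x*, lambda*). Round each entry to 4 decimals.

Form the Lagrangian:
  L(x, lambda) = (1/2) x^T Q x + c^T x + lambda^T (A x - b)
Stationarity (grad_x L = 0): Q x + c + A^T lambda = 0.
Primal feasibility: A x = b.

This gives the KKT block system:
  [ Q   A^T ] [ x     ]   [-c ]
  [ A    0  ] [ lambda ] = [ b ]

Solving the linear system:
  x*      = (-3, 0.7778, 1)
  lambda* = (38.1852, 11.7407)
  f(x*)   = 70.2778

x* = (-3, 0.7778, 1), lambda* = (38.1852, 11.7407)


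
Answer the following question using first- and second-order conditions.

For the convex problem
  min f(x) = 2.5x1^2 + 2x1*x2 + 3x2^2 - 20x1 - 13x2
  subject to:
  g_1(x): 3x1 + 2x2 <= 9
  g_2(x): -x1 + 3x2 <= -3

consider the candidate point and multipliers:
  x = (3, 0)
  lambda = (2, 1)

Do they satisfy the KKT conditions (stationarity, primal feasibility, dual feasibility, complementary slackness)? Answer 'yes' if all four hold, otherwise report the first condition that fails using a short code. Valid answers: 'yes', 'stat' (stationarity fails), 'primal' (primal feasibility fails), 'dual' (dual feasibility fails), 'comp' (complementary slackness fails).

Gradient of f: grad f(x) = Q x + c = (-5, -7)
Constraint values g_i(x) = a_i^T x - b_i:
  g_1((3, 0)) = 0
  g_2((3, 0)) = 0
Stationarity residual: grad f(x) + sum_i lambda_i a_i = (0, 0)
  -> stationarity OK
Primal feasibility (all g_i <= 0): OK
Dual feasibility (all lambda_i >= 0): OK
Complementary slackness (lambda_i * g_i(x) = 0 for all i): OK

Verdict: yes, KKT holds.

yes


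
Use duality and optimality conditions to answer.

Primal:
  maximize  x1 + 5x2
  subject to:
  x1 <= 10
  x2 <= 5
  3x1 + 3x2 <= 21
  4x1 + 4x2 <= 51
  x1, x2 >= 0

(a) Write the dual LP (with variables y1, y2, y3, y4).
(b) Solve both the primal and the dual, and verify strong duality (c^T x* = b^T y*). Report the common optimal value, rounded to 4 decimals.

The standard primal-dual pair for 'max c^T x s.t. A x <= b, x >= 0' is:
  Dual:  min b^T y  s.t.  A^T y >= c,  y >= 0.

So the dual LP is:
  minimize  10y1 + 5y2 + 21y3 + 51y4
  subject to:
    y1 + 3y3 + 4y4 >= 1
    y2 + 3y3 + 4y4 >= 5
    y1, y2, y3, y4 >= 0

Solving the primal: x* = (2, 5).
  primal value c^T x* = 27.
Solving the dual: y* = (0, 4, 0.3333, 0).
  dual value b^T y* = 27.
Strong duality: c^T x* = b^T y*. Confirmed.

27


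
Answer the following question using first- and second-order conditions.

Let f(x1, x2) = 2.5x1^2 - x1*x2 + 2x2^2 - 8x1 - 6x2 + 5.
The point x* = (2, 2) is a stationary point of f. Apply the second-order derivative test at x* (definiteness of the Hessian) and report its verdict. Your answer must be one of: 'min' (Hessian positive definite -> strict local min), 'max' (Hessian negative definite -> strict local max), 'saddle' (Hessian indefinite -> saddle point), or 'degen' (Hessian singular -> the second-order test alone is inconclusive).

Compute the Hessian H = grad^2 f:
  H = [[5, -1], [-1, 4]]
Verify stationarity: grad f(x*) = H x* + g = (0, 0).
Eigenvalues of H: 3.382, 5.618.
Both eigenvalues > 0, so H is positive definite -> x* is a strict local min.

min


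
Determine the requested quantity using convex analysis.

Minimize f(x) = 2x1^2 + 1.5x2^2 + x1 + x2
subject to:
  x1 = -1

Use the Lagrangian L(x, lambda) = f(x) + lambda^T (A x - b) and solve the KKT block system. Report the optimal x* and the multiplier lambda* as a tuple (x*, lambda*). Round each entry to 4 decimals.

Form the Lagrangian:
  L(x, lambda) = (1/2) x^T Q x + c^T x + lambda^T (A x - b)
Stationarity (grad_x L = 0): Q x + c + A^T lambda = 0.
Primal feasibility: A x = b.

This gives the KKT block system:
  [ Q   A^T ] [ x     ]   [-c ]
  [ A    0  ] [ lambda ] = [ b ]

Solving the linear system:
  x*      = (-1, -0.3333)
  lambda* = (3)
  f(x*)   = 0.8333

x* = (-1, -0.3333), lambda* = (3)


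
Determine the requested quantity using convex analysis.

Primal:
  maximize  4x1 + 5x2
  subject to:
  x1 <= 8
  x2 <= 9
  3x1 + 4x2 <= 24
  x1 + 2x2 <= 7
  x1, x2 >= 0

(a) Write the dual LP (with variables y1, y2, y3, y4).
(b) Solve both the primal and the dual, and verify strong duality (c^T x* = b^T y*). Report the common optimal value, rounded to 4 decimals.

The standard primal-dual pair for 'max c^T x s.t. A x <= b, x >= 0' is:
  Dual:  min b^T y  s.t.  A^T y >= c,  y >= 0.

So the dual LP is:
  minimize  8y1 + 9y2 + 24y3 + 7y4
  subject to:
    y1 + 3y3 + y4 >= 4
    y2 + 4y3 + 2y4 >= 5
    y1, y2, y3, y4 >= 0

Solving the primal: x* = (7, 0).
  primal value c^T x* = 28.
Solving the dual: y* = (0, 0, 0, 4).
  dual value b^T y* = 28.
Strong duality: c^T x* = b^T y*. Confirmed.

28


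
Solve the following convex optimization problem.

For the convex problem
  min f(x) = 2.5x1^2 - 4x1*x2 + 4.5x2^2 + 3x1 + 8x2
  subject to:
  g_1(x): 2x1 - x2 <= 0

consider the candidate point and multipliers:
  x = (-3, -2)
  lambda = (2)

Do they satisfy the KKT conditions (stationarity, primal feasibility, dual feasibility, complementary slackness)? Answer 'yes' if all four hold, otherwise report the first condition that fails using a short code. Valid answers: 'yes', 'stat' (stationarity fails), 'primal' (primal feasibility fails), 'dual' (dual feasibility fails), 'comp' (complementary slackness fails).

Gradient of f: grad f(x) = Q x + c = (-4, 2)
Constraint values g_i(x) = a_i^T x - b_i:
  g_1((-3, -2)) = -4
Stationarity residual: grad f(x) + sum_i lambda_i a_i = (0, 0)
  -> stationarity OK
Primal feasibility (all g_i <= 0): OK
Dual feasibility (all lambda_i >= 0): OK
Complementary slackness (lambda_i * g_i(x) = 0 for all i): FAILS

Verdict: the first failing condition is complementary_slackness -> comp.

comp
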